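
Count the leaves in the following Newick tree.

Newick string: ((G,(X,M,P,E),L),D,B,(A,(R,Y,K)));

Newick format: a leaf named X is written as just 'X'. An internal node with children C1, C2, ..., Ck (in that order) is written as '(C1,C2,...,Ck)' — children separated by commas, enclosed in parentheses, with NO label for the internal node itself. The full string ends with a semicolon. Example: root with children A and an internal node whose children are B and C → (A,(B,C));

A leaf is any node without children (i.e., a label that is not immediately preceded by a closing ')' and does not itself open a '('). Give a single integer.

Newick: ((G,(X,M,P,E),L),D,B,(A,(R,Y,K)));
Scan left-to-right; a leaf is any maximal label run not followed by '(':
  pos 2: leaf 'G' → count = 1
  pos 5: leaf 'X' → count = 2
  pos 7: leaf 'M' → count = 3
  pos 9: leaf 'P' → count = 4
  pos 11: leaf 'E' → count = 5
  pos 14: leaf 'L' → count = 6
  pos 17: leaf 'D' → count = 7
  pos 19: leaf 'B' → count = 8
  pos 22: leaf 'A' → count = 9
  pos 25: leaf 'R' → count = 10
  pos 27: leaf 'Y' → count = 11
  pos 29: leaf 'K' → count = 12
Total leaves: 12

Answer: 12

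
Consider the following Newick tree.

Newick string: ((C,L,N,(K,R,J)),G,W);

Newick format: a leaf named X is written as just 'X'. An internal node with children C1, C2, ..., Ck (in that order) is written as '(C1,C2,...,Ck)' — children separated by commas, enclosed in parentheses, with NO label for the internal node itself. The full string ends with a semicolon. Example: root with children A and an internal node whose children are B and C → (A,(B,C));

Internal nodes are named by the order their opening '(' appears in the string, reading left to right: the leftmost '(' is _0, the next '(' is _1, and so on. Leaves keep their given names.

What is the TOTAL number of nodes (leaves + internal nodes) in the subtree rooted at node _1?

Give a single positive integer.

Answer: 8

Derivation:
Newick: ((C,L,N,(K,R,J)),G,W);
Locate _1: it is the '(' at position 1 (the 2nd '(' reading left to right).
Query: subtree rooted at _1
_1: subtree_size = 1 + 7
  C: subtree_size = 1 + 0
  L: subtree_size = 1 + 0
  N: subtree_size = 1 + 0
  _2: subtree_size = 1 + 3
    K: subtree_size = 1 + 0
    R: subtree_size = 1 + 0
    J: subtree_size = 1 + 0
Total subtree size of _1: 8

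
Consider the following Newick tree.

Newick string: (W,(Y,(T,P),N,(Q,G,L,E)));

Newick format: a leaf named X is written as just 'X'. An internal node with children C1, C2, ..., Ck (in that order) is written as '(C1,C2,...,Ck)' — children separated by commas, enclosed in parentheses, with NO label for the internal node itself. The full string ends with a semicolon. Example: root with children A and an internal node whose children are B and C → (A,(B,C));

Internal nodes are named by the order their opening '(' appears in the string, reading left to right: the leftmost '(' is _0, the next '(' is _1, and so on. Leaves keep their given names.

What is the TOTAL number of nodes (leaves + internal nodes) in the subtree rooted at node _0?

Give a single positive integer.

Newick: (W,(Y,(T,P),N,(Q,G,L,E)));
Locate _0: it is the '(' at position 0 (the 1st '(' reading left to right).
Query: subtree rooted at _0
_0: subtree_size = 1 + 12
  W: subtree_size = 1 + 0
  _1: subtree_size = 1 + 10
    Y: subtree_size = 1 + 0
    _2: subtree_size = 1 + 2
      T: subtree_size = 1 + 0
      P: subtree_size = 1 + 0
    N: subtree_size = 1 + 0
    _3: subtree_size = 1 + 4
      Q: subtree_size = 1 + 0
      G: subtree_size = 1 + 0
      L: subtree_size = 1 + 0
      E: subtree_size = 1 + 0
Total subtree size of _0: 13

Answer: 13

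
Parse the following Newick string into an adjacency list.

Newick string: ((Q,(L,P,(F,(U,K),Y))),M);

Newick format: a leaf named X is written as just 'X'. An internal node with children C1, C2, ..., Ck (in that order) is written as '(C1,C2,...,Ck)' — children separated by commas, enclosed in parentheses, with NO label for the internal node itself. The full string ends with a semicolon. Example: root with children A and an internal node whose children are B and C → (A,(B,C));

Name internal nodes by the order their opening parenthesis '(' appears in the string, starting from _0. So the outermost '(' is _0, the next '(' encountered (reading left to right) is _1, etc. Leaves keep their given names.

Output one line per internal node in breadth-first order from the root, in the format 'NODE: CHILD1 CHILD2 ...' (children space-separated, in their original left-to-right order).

Answer: _0: _1 M
_1: Q _2
_2: L P _3
_3: F _4 Y
_4: U K

Derivation:
Input: ((Q,(L,P,(F,(U,K),Y))),M);
Scanning left-to-right, naming '(' by encounter order:
  pos 0: '(' -> open internal node _0 (depth 1)
  pos 1: '(' -> open internal node _1 (depth 2)
  pos 4: '(' -> open internal node _2 (depth 3)
  pos 9: '(' -> open internal node _3 (depth 4)
  pos 12: '(' -> open internal node _4 (depth 5)
  pos 16: ')' -> close internal node _4 (now at depth 4)
  pos 19: ')' -> close internal node _3 (now at depth 3)
  pos 20: ')' -> close internal node _2 (now at depth 2)
  pos 21: ')' -> close internal node _1 (now at depth 1)
  pos 24: ')' -> close internal node _0 (now at depth 0)
Total internal nodes: 5
BFS adjacency from root:
  _0: _1 M
  _1: Q _2
  _2: L P _3
  _3: F _4 Y
  _4: U K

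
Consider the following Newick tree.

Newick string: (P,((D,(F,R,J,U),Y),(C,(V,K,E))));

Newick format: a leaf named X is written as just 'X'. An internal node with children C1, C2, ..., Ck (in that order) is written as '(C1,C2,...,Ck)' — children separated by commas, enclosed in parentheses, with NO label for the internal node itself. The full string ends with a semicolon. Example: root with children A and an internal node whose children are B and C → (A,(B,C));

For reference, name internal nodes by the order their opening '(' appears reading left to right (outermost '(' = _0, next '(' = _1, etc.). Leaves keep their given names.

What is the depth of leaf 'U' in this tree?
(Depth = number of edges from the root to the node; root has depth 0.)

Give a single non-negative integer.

Newick: (P,((D,(F,R,J,U),Y),(C,(V,K,E))));
Naming internals by '(' encounter order: outermost '(' = _0, next = _1, ...
Query node: U
Path from root: _0 -> _1 -> _2 -> _3 -> U
Depth of U: 4 (number of edges from root)

Answer: 4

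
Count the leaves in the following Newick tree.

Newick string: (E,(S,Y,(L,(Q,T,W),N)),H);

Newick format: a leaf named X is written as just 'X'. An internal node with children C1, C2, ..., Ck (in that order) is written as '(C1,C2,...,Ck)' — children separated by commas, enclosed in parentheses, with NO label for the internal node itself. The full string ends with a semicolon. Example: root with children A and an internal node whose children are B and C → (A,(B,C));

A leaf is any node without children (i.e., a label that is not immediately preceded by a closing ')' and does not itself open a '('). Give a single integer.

Answer: 9

Derivation:
Newick: (E,(S,Y,(L,(Q,T,W),N)),H);
Scan left-to-right; a leaf is any maximal label run not followed by '(':
  pos 1: leaf 'E' → count = 1
  pos 4: leaf 'S' → count = 2
  pos 6: leaf 'Y' → count = 3
  pos 9: leaf 'L' → count = 4
  pos 12: leaf 'Q' → count = 5
  pos 14: leaf 'T' → count = 6
  pos 16: leaf 'W' → count = 7
  pos 19: leaf 'N' → count = 8
  pos 23: leaf 'H' → count = 9
Total leaves: 9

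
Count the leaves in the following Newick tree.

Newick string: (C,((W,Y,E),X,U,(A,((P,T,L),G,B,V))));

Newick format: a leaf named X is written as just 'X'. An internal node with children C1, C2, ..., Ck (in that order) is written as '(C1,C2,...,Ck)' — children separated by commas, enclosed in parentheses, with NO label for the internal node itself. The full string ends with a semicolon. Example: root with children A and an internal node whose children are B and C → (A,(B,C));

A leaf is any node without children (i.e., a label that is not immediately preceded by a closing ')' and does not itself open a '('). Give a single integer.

Newick: (C,((W,Y,E),X,U,(A,((P,T,L),G,B,V))));
Scan left-to-right; a leaf is any maximal label run not followed by '(':
  pos 1: leaf 'C' → count = 1
  pos 5: leaf 'W' → count = 2
  pos 7: leaf 'Y' → count = 3
  pos 9: leaf 'E' → count = 4
  pos 12: leaf 'X' → count = 5
  pos 14: leaf 'U' → count = 6
  pos 17: leaf 'A' → count = 7
  pos 21: leaf 'P' → count = 8
  pos 23: leaf 'T' → count = 9
  pos 25: leaf 'L' → count = 10
  pos 28: leaf 'G' → count = 11
  pos 30: leaf 'B' → count = 12
  pos 32: leaf 'V' → count = 13
Total leaves: 13

Answer: 13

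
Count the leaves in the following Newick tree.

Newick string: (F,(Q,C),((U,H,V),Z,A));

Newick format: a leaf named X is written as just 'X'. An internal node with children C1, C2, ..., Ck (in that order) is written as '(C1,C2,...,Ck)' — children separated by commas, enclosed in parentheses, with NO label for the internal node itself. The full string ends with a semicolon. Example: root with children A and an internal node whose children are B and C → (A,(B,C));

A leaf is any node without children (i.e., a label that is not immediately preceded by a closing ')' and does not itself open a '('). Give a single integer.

Answer: 8

Derivation:
Newick: (F,(Q,C),((U,H,V),Z,A));
Scan left-to-right; a leaf is any maximal label run not followed by '(':
  pos 1: leaf 'F' → count = 1
  pos 4: leaf 'Q' → count = 2
  pos 6: leaf 'C' → count = 3
  pos 11: leaf 'U' → count = 4
  pos 13: leaf 'H' → count = 5
  pos 15: leaf 'V' → count = 6
  pos 18: leaf 'Z' → count = 7
  pos 20: leaf 'A' → count = 8
Total leaves: 8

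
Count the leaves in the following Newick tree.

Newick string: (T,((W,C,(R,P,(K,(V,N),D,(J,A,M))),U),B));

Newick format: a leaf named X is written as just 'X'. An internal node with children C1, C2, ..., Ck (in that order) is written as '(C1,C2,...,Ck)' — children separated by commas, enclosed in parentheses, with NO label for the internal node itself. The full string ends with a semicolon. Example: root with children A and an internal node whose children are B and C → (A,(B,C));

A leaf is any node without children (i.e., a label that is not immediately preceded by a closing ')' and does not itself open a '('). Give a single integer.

Answer: 14

Derivation:
Newick: (T,((W,C,(R,P,(K,(V,N),D,(J,A,M))),U),B));
Scan left-to-right; a leaf is any maximal label run not followed by '(':
  pos 1: leaf 'T' → count = 1
  pos 5: leaf 'W' → count = 2
  pos 7: leaf 'C' → count = 3
  pos 10: leaf 'R' → count = 4
  pos 12: leaf 'P' → count = 5
  pos 15: leaf 'K' → count = 6
  pos 18: leaf 'V' → count = 7
  pos 20: leaf 'N' → count = 8
  pos 23: leaf 'D' → count = 9
  pos 26: leaf 'J' → count = 10
  pos 28: leaf 'A' → count = 11
  pos 30: leaf 'M' → count = 12
  pos 35: leaf 'U' → count = 13
  pos 38: leaf 'B' → count = 14
Total leaves: 14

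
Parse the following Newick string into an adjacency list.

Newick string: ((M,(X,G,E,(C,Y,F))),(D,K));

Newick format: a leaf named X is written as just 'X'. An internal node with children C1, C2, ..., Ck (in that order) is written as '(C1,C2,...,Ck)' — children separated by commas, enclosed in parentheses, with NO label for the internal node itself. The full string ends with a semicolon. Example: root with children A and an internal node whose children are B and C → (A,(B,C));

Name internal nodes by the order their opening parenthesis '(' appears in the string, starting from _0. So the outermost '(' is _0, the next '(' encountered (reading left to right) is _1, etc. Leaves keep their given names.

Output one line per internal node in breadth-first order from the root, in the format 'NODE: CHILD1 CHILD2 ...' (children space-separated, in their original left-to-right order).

Input: ((M,(X,G,E,(C,Y,F))),(D,K));
Scanning left-to-right, naming '(' by encounter order:
  pos 0: '(' -> open internal node _0 (depth 1)
  pos 1: '(' -> open internal node _1 (depth 2)
  pos 4: '(' -> open internal node _2 (depth 3)
  pos 11: '(' -> open internal node _3 (depth 4)
  pos 17: ')' -> close internal node _3 (now at depth 3)
  pos 18: ')' -> close internal node _2 (now at depth 2)
  pos 19: ')' -> close internal node _1 (now at depth 1)
  pos 21: '(' -> open internal node _4 (depth 2)
  pos 25: ')' -> close internal node _4 (now at depth 1)
  pos 26: ')' -> close internal node _0 (now at depth 0)
Total internal nodes: 5
BFS adjacency from root:
  _0: _1 _4
  _1: M _2
  _4: D K
  _2: X G E _3
  _3: C Y F

Answer: _0: _1 _4
_1: M _2
_4: D K
_2: X G E _3
_3: C Y F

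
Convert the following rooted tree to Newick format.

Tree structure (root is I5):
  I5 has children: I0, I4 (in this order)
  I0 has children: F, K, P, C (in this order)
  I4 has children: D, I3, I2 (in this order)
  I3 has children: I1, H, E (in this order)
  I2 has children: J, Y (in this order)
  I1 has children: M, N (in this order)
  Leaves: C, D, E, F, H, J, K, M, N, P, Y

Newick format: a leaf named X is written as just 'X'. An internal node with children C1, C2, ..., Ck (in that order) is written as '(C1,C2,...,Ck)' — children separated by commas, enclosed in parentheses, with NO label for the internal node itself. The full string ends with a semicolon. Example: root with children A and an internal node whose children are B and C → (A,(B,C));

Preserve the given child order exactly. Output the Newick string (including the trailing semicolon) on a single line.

Answer: ((F,K,P,C),(D,((M,N),H,E),(J,Y)));

Derivation:
internal I5 with children ['I0', 'I4']
  internal I0 with children ['F', 'K', 'P', 'C']
    leaf 'F' → 'F'
    leaf 'K' → 'K'
    leaf 'P' → 'P'
    leaf 'C' → 'C'
  → '(F,K,P,C)'
  internal I4 with children ['D', 'I3', 'I2']
    leaf 'D' → 'D'
    internal I3 with children ['I1', 'H', 'E']
      internal I1 with children ['M', 'N']
        leaf 'M' → 'M'
        leaf 'N' → 'N'
      → '(M,N)'
      leaf 'H' → 'H'
      leaf 'E' → 'E'
    → '((M,N),H,E)'
    internal I2 with children ['J', 'Y']
      leaf 'J' → 'J'
      leaf 'Y' → 'Y'
    → '(J,Y)'
  → '(D,((M,N),H,E),(J,Y))'
→ '((F,K,P,C),(D,((M,N),H,E),(J,Y)))'
Final: ((F,K,P,C),(D,((M,N),H,E),(J,Y)));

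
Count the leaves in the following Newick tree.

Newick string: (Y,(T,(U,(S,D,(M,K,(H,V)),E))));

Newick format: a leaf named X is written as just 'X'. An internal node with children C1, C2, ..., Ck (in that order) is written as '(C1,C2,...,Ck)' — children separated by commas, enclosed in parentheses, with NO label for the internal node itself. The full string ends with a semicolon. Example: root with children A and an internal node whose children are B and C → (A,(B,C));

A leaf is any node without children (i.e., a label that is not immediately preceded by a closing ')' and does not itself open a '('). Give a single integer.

Answer: 10

Derivation:
Newick: (Y,(T,(U,(S,D,(M,K,(H,V)),E))));
Scan left-to-right; a leaf is any maximal label run not followed by '(':
  pos 1: leaf 'Y' → count = 1
  pos 4: leaf 'T' → count = 2
  pos 7: leaf 'U' → count = 3
  pos 10: leaf 'S' → count = 4
  pos 12: leaf 'D' → count = 5
  pos 15: leaf 'M' → count = 6
  pos 17: leaf 'K' → count = 7
  pos 20: leaf 'H' → count = 8
  pos 22: leaf 'V' → count = 9
  pos 26: leaf 'E' → count = 10
Total leaves: 10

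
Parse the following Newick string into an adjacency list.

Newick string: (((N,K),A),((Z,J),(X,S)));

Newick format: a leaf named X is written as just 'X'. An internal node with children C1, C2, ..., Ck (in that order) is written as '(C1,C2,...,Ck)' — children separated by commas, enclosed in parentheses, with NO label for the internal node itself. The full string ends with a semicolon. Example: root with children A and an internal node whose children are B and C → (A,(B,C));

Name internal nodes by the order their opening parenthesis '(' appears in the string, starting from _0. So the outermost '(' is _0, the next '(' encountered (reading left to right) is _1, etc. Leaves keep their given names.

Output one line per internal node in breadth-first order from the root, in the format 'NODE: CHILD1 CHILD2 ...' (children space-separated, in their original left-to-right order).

Answer: _0: _1 _3
_1: _2 A
_3: _4 _5
_2: N K
_4: Z J
_5: X S

Derivation:
Input: (((N,K),A),((Z,J),(X,S)));
Scanning left-to-right, naming '(' by encounter order:
  pos 0: '(' -> open internal node _0 (depth 1)
  pos 1: '(' -> open internal node _1 (depth 2)
  pos 2: '(' -> open internal node _2 (depth 3)
  pos 6: ')' -> close internal node _2 (now at depth 2)
  pos 9: ')' -> close internal node _1 (now at depth 1)
  pos 11: '(' -> open internal node _3 (depth 2)
  pos 12: '(' -> open internal node _4 (depth 3)
  pos 16: ')' -> close internal node _4 (now at depth 2)
  pos 18: '(' -> open internal node _5 (depth 3)
  pos 22: ')' -> close internal node _5 (now at depth 2)
  pos 23: ')' -> close internal node _3 (now at depth 1)
  pos 24: ')' -> close internal node _0 (now at depth 0)
Total internal nodes: 6
BFS adjacency from root:
  _0: _1 _3
  _1: _2 A
  _3: _4 _5
  _2: N K
  _4: Z J
  _5: X S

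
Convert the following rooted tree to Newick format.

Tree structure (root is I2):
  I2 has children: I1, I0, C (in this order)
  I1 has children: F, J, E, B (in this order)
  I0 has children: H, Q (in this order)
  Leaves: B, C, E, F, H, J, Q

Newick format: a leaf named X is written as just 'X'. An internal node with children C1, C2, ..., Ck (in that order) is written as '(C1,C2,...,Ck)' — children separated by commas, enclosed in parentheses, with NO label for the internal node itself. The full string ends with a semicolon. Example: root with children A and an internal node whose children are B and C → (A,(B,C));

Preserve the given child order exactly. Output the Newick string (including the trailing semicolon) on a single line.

internal I2 with children ['I1', 'I0', 'C']
  internal I1 with children ['F', 'J', 'E', 'B']
    leaf 'F' → 'F'
    leaf 'J' → 'J'
    leaf 'E' → 'E'
    leaf 'B' → 'B'
  → '(F,J,E,B)'
  internal I0 with children ['H', 'Q']
    leaf 'H' → 'H'
    leaf 'Q' → 'Q'
  → '(H,Q)'
  leaf 'C' → 'C'
→ '((F,J,E,B),(H,Q),C)'
Final: ((F,J,E,B),(H,Q),C);

Answer: ((F,J,E,B),(H,Q),C);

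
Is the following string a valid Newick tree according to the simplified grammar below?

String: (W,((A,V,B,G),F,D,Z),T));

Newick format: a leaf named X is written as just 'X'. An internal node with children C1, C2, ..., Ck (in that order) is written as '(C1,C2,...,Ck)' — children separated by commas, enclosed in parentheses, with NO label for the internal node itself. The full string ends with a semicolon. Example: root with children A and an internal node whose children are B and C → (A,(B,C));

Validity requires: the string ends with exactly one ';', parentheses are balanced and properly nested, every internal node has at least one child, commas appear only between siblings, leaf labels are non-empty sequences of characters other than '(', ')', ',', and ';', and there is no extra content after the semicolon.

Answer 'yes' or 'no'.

Input: (W,((A,V,B,G),F,D,Z),T));
Paren balance: 3 '(' vs 4 ')' MISMATCH
Ends with single ';': True
Full parse: FAILS (extra content after tree at pos 23)
Valid: False

Answer: no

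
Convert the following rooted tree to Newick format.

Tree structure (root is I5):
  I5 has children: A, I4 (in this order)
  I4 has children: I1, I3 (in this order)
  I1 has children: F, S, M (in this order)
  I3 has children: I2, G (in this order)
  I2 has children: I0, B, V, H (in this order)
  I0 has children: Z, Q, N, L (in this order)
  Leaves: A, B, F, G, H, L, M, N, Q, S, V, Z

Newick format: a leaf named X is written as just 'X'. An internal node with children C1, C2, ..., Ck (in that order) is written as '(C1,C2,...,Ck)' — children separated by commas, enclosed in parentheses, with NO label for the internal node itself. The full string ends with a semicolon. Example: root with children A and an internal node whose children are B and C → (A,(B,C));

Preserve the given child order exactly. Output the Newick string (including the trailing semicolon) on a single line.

Answer: (A,((F,S,M),(((Z,Q,N,L),B,V,H),G)));

Derivation:
internal I5 with children ['A', 'I4']
  leaf 'A' → 'A'
  internal I4 with children ['I1', 'I3']
    internal I1 with children ['F', 'S', 'M']
      leaf 'F' → 'F'
      leaf 'S' → 'S'
      leaf 'M' → 'M'
    → '(F,S,M)'
    internal I3 with children ['I2', 'G']
      internal I2 with children ['I0', 'B', 'V', 'H']
        internal I0 with children ['Z', 'Q', 'N', 'L']
          leaf 'Z' → 'Z'
          leaf 'Q' → 'Q'
          leaf 'N' → 'N'
          leaf 'L' → 'L'
        → '(Z,Q,N,L)'
        leaf 'B' → 'B'
        leaf 'V' → 'V'
        leaf 'H' → 'H'
      → '((Z,Q,N,L),B,V,H)'
      leaf 'G' → 'G'
    → '(((Z,Q,N,L),B,V,H),G)'
  → '((F,S,M),(((Z,Q,N,L),B,V,H),G))'
→ '(A,((F,S,M),(((Z,Q,N,L),B,V,H),G)))'
Final: (A,((F,S,M),(((Z,Q,N,L),B,V,H),G)));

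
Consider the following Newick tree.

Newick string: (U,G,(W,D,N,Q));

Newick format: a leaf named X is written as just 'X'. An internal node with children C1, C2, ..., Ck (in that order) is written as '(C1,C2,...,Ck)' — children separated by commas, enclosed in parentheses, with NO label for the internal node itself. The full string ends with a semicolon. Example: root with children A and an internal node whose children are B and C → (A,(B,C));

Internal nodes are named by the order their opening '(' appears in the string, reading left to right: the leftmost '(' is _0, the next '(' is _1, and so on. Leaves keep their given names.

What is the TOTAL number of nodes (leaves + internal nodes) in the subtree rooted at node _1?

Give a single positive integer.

Newick: (U,G,(W,D,N,Q));
Locate _1: it is the '(' at position 5 (the 2nd '(' reading left to right).
Query: subtree rooted at _1
_1: subtree_size = 1 + 4
  W: subtree_size = 1 + 0
  D: subtree_size = 1 + 0
  N: subtree_size = 1 + 0
  Q: subtree_size = 1 + 0
Total subtree size of _1: 5

Answer: 5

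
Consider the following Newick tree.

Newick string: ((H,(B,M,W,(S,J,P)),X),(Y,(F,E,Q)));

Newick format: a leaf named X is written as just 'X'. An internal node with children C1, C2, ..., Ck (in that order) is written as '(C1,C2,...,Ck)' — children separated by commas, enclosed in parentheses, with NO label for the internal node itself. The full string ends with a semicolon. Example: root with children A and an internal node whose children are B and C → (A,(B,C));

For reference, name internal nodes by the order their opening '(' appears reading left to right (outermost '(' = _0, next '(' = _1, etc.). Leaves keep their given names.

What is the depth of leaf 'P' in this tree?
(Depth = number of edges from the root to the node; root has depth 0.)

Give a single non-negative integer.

Newick: ((H,(B,M,W,(S,J,P)),X),(Y,(F,E,Q)));
Naming internals by '(' encounter order: outermost '(' = _0, next = _1, ...
Query node: P
Path from root: _0 -> _1 -> _2 -> _3 -> P
Depth of P: 4 (number of edges from root)

Answer: 4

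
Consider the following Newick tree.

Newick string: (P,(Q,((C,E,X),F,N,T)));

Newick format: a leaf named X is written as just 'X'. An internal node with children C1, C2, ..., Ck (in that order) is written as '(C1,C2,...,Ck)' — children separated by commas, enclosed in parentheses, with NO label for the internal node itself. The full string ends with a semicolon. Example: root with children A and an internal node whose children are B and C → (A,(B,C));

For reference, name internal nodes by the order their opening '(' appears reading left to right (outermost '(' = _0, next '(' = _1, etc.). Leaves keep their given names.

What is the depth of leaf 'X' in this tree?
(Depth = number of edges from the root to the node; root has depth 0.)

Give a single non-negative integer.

Answer: 4

Derivation:
Newick: (P,(Q,((C,E,X),F,N,T)));
Naming internals by '(' encounter order: outermost '(' = _0, next = _1, ...
Query node: X
Path from root: _0 -> _1 -> _2 -> _3 -> X
Depth of X: 4 (number of edges from root)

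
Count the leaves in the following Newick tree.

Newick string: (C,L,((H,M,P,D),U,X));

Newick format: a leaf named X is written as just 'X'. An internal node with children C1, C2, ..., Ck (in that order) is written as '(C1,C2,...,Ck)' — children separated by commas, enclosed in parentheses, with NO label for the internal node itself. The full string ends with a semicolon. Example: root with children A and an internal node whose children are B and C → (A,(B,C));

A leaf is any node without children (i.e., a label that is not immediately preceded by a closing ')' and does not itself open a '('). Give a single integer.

Newick: (C,L,((H,M,P,D),U,X));
Scan left-to-right; a leaf is any maximal label run not followed by '(':
  pos 1: leaf 'C' → count = 1
  pos 3: leaf 'L' → count = 2
  pos 7: leaf 'H' → count = 3
  pos 9: leaf 'M' → count = 4
  pos 11: leaf 'P' → count = 5
  pos 13: leaf 'D' → count = 6
  pos 16: leaf 'U' → count = 7
  pos 18: leaf 'X' → count = 8
Total leaves: 8

Answer: 8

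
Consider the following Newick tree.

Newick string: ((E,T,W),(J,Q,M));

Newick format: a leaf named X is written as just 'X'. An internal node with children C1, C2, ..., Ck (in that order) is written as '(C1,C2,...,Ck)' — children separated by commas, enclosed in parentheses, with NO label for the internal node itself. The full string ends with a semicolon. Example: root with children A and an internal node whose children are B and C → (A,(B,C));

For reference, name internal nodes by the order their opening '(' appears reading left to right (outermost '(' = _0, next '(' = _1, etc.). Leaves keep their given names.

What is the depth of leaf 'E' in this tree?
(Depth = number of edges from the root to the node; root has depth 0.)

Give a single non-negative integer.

Newick: ((E,T,W),(J,Q,M));
Naming internals by '(' encounter order: outermost '(' = _0, next = _1, ...
Query node: E
Path from root: _0 -> _1 -> E
Depth of E: 2 (number of edges from root)

Answer: 2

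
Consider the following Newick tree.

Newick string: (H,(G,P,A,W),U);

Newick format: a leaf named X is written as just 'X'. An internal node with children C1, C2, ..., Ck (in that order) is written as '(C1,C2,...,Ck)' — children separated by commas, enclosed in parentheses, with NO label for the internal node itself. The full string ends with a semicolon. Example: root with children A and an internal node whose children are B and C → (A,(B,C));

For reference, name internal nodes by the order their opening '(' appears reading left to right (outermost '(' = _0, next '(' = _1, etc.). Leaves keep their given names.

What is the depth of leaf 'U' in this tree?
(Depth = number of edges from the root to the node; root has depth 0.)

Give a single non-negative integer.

Answer: 1

Derivation:
Newick: (H,(G,P,A,W),U);
Naming internals by '(' encounter order: outermost '(' = _0, next = _1, ...
Query node: U
Path from root: _0 -> U
Depth of U: 1 (number of edges from root)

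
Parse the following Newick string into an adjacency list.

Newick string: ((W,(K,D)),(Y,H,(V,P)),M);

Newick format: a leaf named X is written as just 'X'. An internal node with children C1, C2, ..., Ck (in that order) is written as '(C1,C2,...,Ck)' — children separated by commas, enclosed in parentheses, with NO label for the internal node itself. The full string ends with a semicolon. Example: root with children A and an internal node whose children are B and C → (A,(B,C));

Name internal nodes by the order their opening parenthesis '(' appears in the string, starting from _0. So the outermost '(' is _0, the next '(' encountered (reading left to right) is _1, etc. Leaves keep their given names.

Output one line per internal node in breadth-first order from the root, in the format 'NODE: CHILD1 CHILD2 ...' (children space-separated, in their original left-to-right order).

Input: ((W,(K,D)),(Y,H,(V,P)),M);
Scanning left-to-right, naming '(' by encounter order:
  pos 0: '(' -> open internal node _0 (depth 1)
  pos 1: '(' -> open internal node _1 (depth 2)
  pos 4: '(' -> open internal node _2 (depth 3)
  pos 8: ')' -> close internal node _2 (now at depth 2)
  pos 9: ')' -> close internal node _1 (now at depth 1)
  pos 11: '(' -> open internal node _3 (depth 2)
  pos 16: '(' -> open internal node _4 (depth 3)
  pos 20: ')' -> close internal node _4 (now at depth 2)
  pos 21: ')' -> close internal node _3 (now at depth 1)
  pos 24: ')' -> close internal node _0 (now at depth 0)
Total internal nodes: 5
BFS adjacency from root:
  _0: _1 _3 M
  _1: W _2
  _3: Y H _4
  _2: K D
  _4: V P

Answer: _0: _1 _3 M
_1: W _2
_3: Y H _4
_2: K D
_4: V P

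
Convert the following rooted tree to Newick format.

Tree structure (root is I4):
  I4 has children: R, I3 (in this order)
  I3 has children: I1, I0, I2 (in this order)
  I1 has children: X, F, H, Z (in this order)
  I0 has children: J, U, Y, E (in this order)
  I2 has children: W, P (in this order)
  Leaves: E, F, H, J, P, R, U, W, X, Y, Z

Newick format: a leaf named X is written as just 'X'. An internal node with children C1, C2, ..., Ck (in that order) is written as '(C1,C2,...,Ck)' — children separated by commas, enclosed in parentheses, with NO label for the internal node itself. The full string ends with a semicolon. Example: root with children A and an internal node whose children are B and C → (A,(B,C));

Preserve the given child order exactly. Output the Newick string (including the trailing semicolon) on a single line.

Answer: (R,((X,F,H,Z),(J,U,Y,E),(W,P)));

Derivation:
internal I4 with children ['R', 'I3']
  leaf 'R' → 'R'
  internal I3 with children ['I1', 'I0', 'I2']
    internal I1 with children ['X', 'F', 'H', 'Z']
      leaf 'X' → 'X'
      leaf 'F' → 'F'
      leaf 'H' → 'H'
      leaf 'Z' → 'Z'
    → '(X,F,H,Z)'
    internal I0 with children ['J', 'U', 'Y', 'E']
      leaf 'J' → 'J'
      leaf 'U' → 'U'
      leaf 'Y' → 'Y'
      leaf 'E' → 'E'
    → '(J,U,Y,E)'
    internal I2 with children ['W', 'P']
      leaf 'W' → 'W'
      leaf 'P' → 'P'
    → '(W,P)'
  → '((X,F,H,Z),(J,U,Y,E),(W,P))'
→ '(R,((X,F,H,Z),(J,U,Y,E),(W,P)))'
Final: (R,((X,F,H,Z),(J,U,Y,E),(W,P)));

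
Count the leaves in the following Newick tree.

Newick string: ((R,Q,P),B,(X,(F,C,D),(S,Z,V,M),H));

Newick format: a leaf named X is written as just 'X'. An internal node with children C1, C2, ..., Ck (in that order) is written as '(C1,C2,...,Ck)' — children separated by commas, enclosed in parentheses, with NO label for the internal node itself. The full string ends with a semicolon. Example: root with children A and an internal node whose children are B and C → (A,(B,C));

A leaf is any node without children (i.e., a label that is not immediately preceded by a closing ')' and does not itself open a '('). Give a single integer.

Newick: ((R,Q,P),B,(X,(F,C,D),(S,Z,V,M),H));
Scan left-to-right; a leaf is any maximal label run not followed by '(':
  pos 2: leaf 'R' → count = 1
  pos 4: leaf 'Q' → count = 2
  pos 6: leaf 'P' → count = 3
  pos 9: leaf 'B' → count = 4
  pos 12: leaf 'X' → count = 5
  pos 15: leaf 'F' → count = 6
  pos 17: leaf 'C' → count = 7
  pos 19: leaf 'D' → count = 8
  pos 23: leaf 'S' → count = 9
  pos 25: leaf 'Z' → count = 10
  pos 27: leaf 'V' → count = 11
  pos 29: leaf 'M' → count = 12
  pos 32: leaf 'H' → count = 13
Total leaves: 13

Answer: 13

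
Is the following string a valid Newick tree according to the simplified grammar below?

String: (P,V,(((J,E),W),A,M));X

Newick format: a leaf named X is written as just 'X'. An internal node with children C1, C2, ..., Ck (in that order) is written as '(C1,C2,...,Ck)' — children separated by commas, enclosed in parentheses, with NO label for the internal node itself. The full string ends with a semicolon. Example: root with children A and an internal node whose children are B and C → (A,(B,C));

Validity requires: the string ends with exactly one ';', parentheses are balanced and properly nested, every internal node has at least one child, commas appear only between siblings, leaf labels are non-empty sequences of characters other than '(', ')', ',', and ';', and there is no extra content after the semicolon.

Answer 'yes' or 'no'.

Answer: no

Derivation:
Input: (P,V,(((J,E),W),A,M));X
Paren balance: 4 '(' vs 4 ')' OK
Ends with single ';': False
Full parse: FAILS (must end with ;)
Valid: False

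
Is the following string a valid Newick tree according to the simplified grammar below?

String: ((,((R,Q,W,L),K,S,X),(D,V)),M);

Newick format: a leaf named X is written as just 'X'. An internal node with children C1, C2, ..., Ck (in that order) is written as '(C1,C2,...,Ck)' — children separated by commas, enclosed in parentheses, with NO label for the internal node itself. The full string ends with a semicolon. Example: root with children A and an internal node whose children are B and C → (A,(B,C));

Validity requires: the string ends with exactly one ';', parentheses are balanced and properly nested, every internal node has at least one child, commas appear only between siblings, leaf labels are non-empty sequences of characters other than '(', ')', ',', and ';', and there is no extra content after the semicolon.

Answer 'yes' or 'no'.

Input: ((,((R,Q,W,L),K,S,X),(D,V)),M);
Paren balance: 5 '(' vs 5 ')' OK
Ends with single ';': True
Full parse: FAILS (empty leaf label at pos 2)
Valid: False

Answer: no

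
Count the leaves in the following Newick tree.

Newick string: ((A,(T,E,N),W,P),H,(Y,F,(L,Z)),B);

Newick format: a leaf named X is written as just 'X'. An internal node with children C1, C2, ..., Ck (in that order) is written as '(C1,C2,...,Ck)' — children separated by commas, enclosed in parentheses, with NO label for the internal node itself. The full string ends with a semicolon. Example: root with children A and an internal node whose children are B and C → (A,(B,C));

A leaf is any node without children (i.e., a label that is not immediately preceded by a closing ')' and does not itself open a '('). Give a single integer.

Answer: 12

Derivation:
Newick: ((A,(T,E,N),W,P),H,(Y,F,(L,Z)),B);
Scan left-to-right; a leaf is any maximal label run not followed by '(':
  pos 2: leaf 'A' → count = 1
  pos 5: leaf 'T' → count = 2
  pos 7: leaf 'E' → count = 3
  pos 9: leaf 'N' → count = 4
  pos 12: leaf 'W' → count = 5
  pos 14: leaf 'P' → count = 6
  pos 17: leaf 'H' → count = 7
  pos 20: leaf 'Y' → count = 8
  pos 22: leaf 'F' → count = 9
  pos 25: leaf 'L' → count = 10
  pos 27: leaf 'Z' → count = 11
  pos 31: leaf 'B' → count = 12
Total leaves: 12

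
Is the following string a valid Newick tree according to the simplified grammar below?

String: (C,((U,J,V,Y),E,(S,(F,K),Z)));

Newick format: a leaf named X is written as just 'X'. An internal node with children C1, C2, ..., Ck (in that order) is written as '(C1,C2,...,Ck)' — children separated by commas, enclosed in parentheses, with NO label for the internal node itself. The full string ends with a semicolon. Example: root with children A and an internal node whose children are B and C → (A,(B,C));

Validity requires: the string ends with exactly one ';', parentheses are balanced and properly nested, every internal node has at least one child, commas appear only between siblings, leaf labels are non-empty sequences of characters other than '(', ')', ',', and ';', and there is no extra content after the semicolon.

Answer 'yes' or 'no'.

Input: (C,((U,J,V,Y),E,(S,(F,K),Z)));
Paren balance: 5 '(' vs 5 ')' OK
Ends with single ';': True
Full parse: OK
Valid: True

Answer: yes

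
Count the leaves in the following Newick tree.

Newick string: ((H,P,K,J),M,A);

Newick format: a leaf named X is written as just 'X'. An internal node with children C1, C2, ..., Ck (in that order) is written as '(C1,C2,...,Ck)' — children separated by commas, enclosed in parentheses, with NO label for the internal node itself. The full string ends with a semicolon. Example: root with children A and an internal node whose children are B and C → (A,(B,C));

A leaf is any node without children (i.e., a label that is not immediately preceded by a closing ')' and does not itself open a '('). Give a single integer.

Newick: ((H,P,K,J),M,A);
Scan left-to-right; a leaf is any maximal label run not followed by '(':
  pos 2: leaf 'H' → count = 1
  pos 4: leaf 'P' → count = 2
  pos 6: leaf 'K' → count = 3
  pos 8: leaf 'J' → count = 4
  pos 11: leaf 'M' → count = 5
  pos 13: leaf 'A' → count = 6
Total leaves: 6

Answer: 6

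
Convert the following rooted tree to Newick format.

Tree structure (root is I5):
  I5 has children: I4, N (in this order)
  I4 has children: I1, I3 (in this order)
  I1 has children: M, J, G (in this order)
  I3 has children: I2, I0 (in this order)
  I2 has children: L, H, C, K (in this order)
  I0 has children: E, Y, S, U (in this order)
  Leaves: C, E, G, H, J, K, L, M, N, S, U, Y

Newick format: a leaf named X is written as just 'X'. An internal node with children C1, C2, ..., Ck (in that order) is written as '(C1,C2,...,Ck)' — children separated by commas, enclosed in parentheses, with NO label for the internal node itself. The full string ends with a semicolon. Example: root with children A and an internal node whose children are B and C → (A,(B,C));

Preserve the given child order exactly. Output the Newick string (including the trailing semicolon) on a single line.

Answer: (((M,J,G),((L,H,C,K),(E,Y,S,U))),N);

Derivation:
internal I5 with children ['I4', 'N']
  internal I4 with children ['I1', 'I3']
    internal I1 with children ['M', 'J', 'G']
      leaf 'M' → 'M'
      leaf 'J' → 'J'
      leaf 'G' → 'G'
    → '(M,J,G)'
    internal I3 with children ['I2', 'I0']
      internal I2 with children ['L', 'H', 'C', 'K']
        leaf 'L' → 'L'
        leaf 'H' → 'H'
        leaf 'C' → 'C'
        leaf 'K' → 'K'
      → '(L,H,C,K)'
      internal I0 with children ['E', 'Y', 'S', 'U']
        leaf 'E' → 'E'
        leaf 'Y' → 'Y'
        leaf 'S' → 'S'
        leaf 'U' → 'U'
      → '(E,Y,S,U)'
    → '((L,H,C,K),(E,Y,S,U))'
  → '((M,J,G),((L,H,C,K),(E,Y,S,U)))'
  leaf 'N' → 'N'
→ '(((M,J,G),((L,H,C,K),(E,Y,S,U))),N)'
Final: (((M,J,G),((L,H,C,K),(E,Y,S,U))),N);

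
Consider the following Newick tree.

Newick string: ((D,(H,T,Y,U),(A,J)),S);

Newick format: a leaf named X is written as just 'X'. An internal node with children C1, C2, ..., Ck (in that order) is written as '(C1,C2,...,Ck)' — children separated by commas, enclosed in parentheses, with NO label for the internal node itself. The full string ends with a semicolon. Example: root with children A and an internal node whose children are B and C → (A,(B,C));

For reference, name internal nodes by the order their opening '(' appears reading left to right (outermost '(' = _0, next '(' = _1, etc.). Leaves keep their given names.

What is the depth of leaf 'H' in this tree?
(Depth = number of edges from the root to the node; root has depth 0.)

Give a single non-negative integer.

Newick: ((D,(H,T,Y,U),(A,J)),S);
Naming internals by '(' encounter order: outermost '(' = _0, next = _1, ...
Query node: H
Path from root: _0 -> _1 -> _2 -> H
Depth of H: 3 (number of edges from root)

Answer: 3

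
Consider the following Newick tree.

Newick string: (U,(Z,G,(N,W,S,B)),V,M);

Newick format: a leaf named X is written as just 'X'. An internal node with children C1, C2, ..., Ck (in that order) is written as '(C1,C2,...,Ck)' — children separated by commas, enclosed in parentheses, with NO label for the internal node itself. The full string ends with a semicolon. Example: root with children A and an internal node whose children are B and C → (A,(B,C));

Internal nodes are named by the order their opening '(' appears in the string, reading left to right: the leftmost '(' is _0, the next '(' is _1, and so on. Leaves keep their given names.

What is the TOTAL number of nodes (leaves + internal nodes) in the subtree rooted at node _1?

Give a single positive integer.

Newick: (U,(Z,G,(N,W,S,B)),V,M);
Locate _1: it is the '(' at position 3 (the 2nd '(' reading left to right).
Query: subtree rooted at _1
_1: subtree_size = 1 + 7
  Z: subtree_size = 1 + 0
  G: subtree_size = 1 + 0
  _2: subtree_size = 1 + 4
    N: subtree_size = 1 + 0
    W: subtree_size = 1 + 0
    S: subtree_size = 1 + 0
    B: subtree_size = 1 + 0
Total subtree size of _1: 8

Answer: 8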